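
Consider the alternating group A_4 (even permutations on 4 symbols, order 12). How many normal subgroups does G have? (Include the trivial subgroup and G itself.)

3

G has 10 subgroups. Checking conjugation-invariance by order — order 1: 1/1 normal; order 2: 0/3 normal; order 3: 0/4 normal; order 4: 1/1 normal; order 12: 1/1 normal.
Total normal subgroups: 3.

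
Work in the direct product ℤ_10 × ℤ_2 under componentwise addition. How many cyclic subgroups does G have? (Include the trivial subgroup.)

Group the elements of G by the cyclic subgroup they generate; each cyclic subgroup of order d accounts for φ(d) elements.
Cyclic subgroups by order — order 1: 1; order 2: 3; order 5: 1; order 10: 3.
Total: 8.

8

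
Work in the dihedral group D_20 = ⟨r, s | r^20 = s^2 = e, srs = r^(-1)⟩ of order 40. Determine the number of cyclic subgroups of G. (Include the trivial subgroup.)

Each element a generates a cyclic subgroup ⟨a⟩; distinct elements may generate the same one (a cyclic group of order d has φ(d) generators).
Cyclic subgroups by order — order 1: 1; order 2: 21; order 4: 1; order 5: 1; order 10: 1; order 20: 1.
Total: 26.

26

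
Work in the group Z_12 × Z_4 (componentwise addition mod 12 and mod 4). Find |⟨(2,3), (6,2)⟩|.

24

|⟨(2,3)⟩| = 12 and |⟨(6,2)⟩| = 2, so |H| is a multiple of lcm(12, 2) = 12 and divides |G| = 48.
Closing under the operation: H = {(0,0), (0,1), (0,2), (0,3), (2,0), (2,1), (2,2), (2,3), (4,0), (4,1), (4,2), (4,3), (6,0), (6,1), (6,2), (6,3), (8,0), (8,1), (8,2), (8,3), (10,0), (10,1), (10,2), (10,3)}, so |H| = 24.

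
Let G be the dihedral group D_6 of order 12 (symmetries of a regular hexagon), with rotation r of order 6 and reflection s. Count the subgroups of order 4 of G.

3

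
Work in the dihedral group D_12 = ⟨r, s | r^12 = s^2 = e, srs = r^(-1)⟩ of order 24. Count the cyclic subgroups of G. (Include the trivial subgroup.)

18

Each element a generates a cyclic subgroup ⟨a⟩; distinct elements may generate the same one (a cyclic group of order d has φ(d) generators).
Cyclic subgroups by order — order 1: 1; order 2: 13; order 3: 1; order 4: 1; order 6: 1; order 12: 1.
Total: 18.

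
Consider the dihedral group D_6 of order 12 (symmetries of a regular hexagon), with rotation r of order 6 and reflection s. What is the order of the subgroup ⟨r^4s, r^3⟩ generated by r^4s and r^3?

4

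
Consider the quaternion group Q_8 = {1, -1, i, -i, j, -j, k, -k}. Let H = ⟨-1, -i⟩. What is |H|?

|⟨-1⟩| = 2 and |⟨-i⟩| = 4, so |H| is a multiple of lcm(2, 4) = 4 and divides |G| = 8.
Closing under the operation: H = {1, -1, i, -i}, so |H| = 4.

4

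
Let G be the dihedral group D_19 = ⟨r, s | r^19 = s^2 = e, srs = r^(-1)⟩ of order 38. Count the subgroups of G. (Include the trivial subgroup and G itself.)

22

|G| = 38, so by Lagrange every subgroup order divides 38. Divisors: 1, 2, 19, 38.
Subgroups by order — order 1: 1; order 2: 19; order 19: 1; order 38: 1.
Total: 1 + 19 + 1 + 1 = 22.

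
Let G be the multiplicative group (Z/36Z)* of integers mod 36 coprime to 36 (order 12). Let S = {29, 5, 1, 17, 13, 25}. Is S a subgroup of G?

Yes

|S| = 6 divides |G| = 12, consistent with Lagrange.
S contains the identity, every element's inverse is in S, and S is closed under ·: it is a subgroup.
In fact S = ⟨29⟩.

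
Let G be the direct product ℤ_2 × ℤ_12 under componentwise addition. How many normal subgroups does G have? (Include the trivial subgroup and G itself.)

16

G is abelian, so every subgroup is normal.
G has 16 subgroups in total, hence 16 normal subgroups.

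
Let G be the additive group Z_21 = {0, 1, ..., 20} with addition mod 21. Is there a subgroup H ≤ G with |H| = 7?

Yes

7 | 21. A subgroup of order 7 is {0, 3, 6, 9, 12, 15, 18}.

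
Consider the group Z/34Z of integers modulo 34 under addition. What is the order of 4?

In Z/34Z, the order of an element a is n/gcd(a, n).
gcd(4, 34) = 2, so |⟨4⟩| = 34/2 = 17.

17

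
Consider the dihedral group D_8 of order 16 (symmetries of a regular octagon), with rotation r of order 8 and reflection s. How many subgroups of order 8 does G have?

3

|G| = 16 and 8 | 16, so subgroups of order 8 are possible by Lagrange.
The subgroups of order 8 are: {e, r, r^2, r^3, r^4, r^5, r^6, r^7}; {e, r^2, r^4, r^6, s, r^2s, r^4s, r^6s}; {e, r^2, r^4, r^6, rs, r^3s, r^5s, r^7s}.
So G has 3 subgroups of order 8.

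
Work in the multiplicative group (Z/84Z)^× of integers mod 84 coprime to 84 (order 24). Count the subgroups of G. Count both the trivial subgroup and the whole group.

|G| = 24, so by Lagrange every subgroup order divides 24. Divisors: 1, 2, 3, 4, 6, 8, 12, 24.
Subgroups by order — order 1: 1; order 2: 7; order 3: 1; order 4: 7; order 6: 7; order 8: 1; order 12: 7; order 24: 1.
Total: 1 + 7 + 1 + 7 + 7 + 1 + 7 + 1 = 32.

32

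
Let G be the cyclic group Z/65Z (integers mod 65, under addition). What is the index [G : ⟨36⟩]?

1

|⟨36⟩| = 65 and |G| = 65.
By Lagrange, [G : H] = |G|/|H| = 65/65 = 1.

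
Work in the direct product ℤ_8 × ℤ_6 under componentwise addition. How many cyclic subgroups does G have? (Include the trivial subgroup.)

16

Each element a generates a cyclic subgroup ⟨a⟩; distinct elements may generate the same one (a cyclic group of order d has φ(d) generators).
Cyclic subgroups by order — order 1: 1; order 2: 3; order 3: 1; order 4: 2; order 6: 3; order 8: 2; order 12: 2; order 24: 2.
Total: 16.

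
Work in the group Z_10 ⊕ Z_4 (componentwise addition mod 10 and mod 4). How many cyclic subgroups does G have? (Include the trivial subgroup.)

12

Group the elements of G by the cyclic subgroup they generate; each cyclic subgroup of order d accounts for φ(d) elements.
Cyclic subgroups by order — order 1: 1; order 2: 3; order 4: 2; order 5: 1; order 10: 3; order 20: 2.
Total: 12.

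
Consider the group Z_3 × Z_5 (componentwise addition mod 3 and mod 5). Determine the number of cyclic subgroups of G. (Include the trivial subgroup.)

A cyclic subgroup of order d is generated by each of its φ(d) elements of order d, so the cyclic subgroups of order d number (#elements of order d)/φ(d).
Cyclic subgroups by order — order 1: 1; order 3: 1; order 5: 1; order 15: 1.
Total: 4.

4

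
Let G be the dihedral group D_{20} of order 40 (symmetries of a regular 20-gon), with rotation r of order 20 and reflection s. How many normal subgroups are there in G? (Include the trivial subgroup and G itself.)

G has 48 subgroups. Checking conjugation-invariance by order — order 1: 1/1 normal; order 2: 1/21 normal; order 4: 1/11 normal; order 5: 1/1 normal; order 8: 0/5 normal; order 10: 1/5 normal; order 20: 3/3 normal; order 40: 1/1 normal.
Total normal subgroups: 9.

9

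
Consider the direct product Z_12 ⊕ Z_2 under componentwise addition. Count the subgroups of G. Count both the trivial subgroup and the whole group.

16

|G| = 24, so by Lagrange every subgroup order divides 24. Divisors: 1, 2, 3, 4, 6, 8, 12, 24.
Subgroups by order — order 1: 1; order 2: 3; order 3: 1; order 4: 3; order 6: 3; order 8: 1; order 12: 3; order 24: 1.
Total: 1 + 3 + 1 + 3 + 3 + 1 + 3 + 1 = 16.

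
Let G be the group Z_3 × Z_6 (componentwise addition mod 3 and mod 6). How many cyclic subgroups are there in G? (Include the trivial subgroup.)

A cyclic subgroup of order d is generated by each of its φ(d) elements of order d, so the cyclic subgroups of order d number (#elements of order d)/φ(d).
Cyclic subgroups by order — order 1: 1; order 2: 1; order 3: 4; order 6: 4.
Total: 10.

10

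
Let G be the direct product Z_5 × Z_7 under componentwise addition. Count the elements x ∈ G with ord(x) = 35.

24

An element (a,b) has order lcm(ord(a), ord(b)); count pairs with lcm equal to 35.
Enumerating gives 24 such elements.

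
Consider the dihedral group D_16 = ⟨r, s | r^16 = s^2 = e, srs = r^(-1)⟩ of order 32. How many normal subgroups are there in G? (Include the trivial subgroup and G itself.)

8

G has 36 subgroups. Checking conjugation-invariance by order — order 1: 1/1 normal; order 2: 1/17 normal; order 4: 1/9 normal; order 8: 1/5 normal; order 16: 3/3 normal; order 32: 1/1 normal.
Total normal subgroups: 8.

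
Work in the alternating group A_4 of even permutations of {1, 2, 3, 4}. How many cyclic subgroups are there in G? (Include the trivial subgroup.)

Group the elements of G by the cyclic subgroup they generate; each cyclic subgroup of order d accounts for φ(d) elements.
Cyclic subgroups by order — order 1: 1; order 2: 3; order 3: 4.
Total: 8.

8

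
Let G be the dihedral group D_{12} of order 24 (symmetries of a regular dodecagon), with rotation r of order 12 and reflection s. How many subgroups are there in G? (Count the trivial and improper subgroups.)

34

|G| = 24, so by Lagrange every subgroup order divides 24. Divisors: 1, 2, 3, 4, 6, 8, 12, 24.
Subgroups by order — order 1: 1; order 2: 13; order 3: 1; order 4: 7; order 6: 5; order 8: 3; order 12: 3; order 24: 1.
Total: 1 + 13 + 1 + 7 + 5 + 3 + 3 + 1 = 34.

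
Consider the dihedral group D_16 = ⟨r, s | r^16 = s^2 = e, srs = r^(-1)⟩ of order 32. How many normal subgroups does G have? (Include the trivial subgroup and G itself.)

G has 36 subgroups. Checking conjugation-invariance by order — order 1: 1/1 normal; order 2: 1/17 normal; order 4: 1/9 normal; order 8: 1/5 normal; order 16: 3/3 normal; order 32: 1/1 normal.
Total normal subgroups: 8.

8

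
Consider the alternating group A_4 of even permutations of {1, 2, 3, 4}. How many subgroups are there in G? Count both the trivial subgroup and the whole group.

10

|G| = 12, so by Lagrange every subgroup order divides 12. Divisors: 1, 2, 3, 4, 6, 12.
Subgroups by order — order 1: 1; order 2: 3; order 3: 4; order 4: 1; order 6: 0; order 12: 1.
Total: 1 + 3 + 4 + 1 + 0 + 1 = 10.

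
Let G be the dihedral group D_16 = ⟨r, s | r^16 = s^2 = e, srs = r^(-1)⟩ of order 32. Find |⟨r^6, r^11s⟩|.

16

|⟨r^6⟩| = 8 and |⟨r^11s⟩| = 2, so |H| is a multiple of lcm(8, 2) = 8 and divides |G| = 32.
Closing under the operation: H = {e, r^2, r^4, r^6, r^8, r^10, r^12, r^14, rs, r^3s, r^5s, r^7s, r^9s, r^11s, r^13s, r^15s}, so |H| = 16.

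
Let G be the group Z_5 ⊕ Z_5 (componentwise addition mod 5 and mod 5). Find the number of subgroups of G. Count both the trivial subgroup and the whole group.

|G| = 25, so by Lagrange every subgroup order divides 25. Divisors: 1, 5, 25.
Subgroups by order — order 1: 1; order 5: 6; order 25: 1.
Total: 1 + 6 + 1 = 8.

8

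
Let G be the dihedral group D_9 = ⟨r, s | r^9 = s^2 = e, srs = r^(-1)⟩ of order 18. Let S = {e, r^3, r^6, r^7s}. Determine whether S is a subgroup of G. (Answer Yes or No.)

No

|S| = 4 does not divide |G| = 18, so by Lagrange S is not a subgroup.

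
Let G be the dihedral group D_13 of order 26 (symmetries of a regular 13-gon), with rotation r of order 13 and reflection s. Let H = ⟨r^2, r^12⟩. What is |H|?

13

|⟨r^2⟩| = 13 and |⟨r^12⟩| = 13, so |H| is a multiple of lcm(13, 13) = 13 and divides |G| = 26.
Closing under the operation: H = {e, r, r^2, r^3, r^4, r^5, r^6, r^7, r^8, r^9, r^10, r^11, r^12}, so |H| = 13.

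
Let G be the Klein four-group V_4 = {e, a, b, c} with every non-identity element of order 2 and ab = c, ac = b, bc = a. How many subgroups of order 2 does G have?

|G| = 4 and 2 | 4, so subgroups of order 2 are possible by Lagrange.
The subgroups of order 2 are: {e, a}; {e, b}; {e, c}.
So G has 3 subgroups of order 2.

3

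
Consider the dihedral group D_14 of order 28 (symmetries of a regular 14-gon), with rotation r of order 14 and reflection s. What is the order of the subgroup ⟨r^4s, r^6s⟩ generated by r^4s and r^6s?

14

|⟨r^4s⟩| = 2 and |⟨r^6s⟩| = 2, so |H| is a multiple of lcm(2, 2) = 2 and divides |G| = 28.
Closing under the operation: H = {e, r^2, r^4, r^6, r^8, r^10, r^12, s, r^2s, r^4s, r^6s, r^8s, r^10s, r^12s}, so |H| = 14.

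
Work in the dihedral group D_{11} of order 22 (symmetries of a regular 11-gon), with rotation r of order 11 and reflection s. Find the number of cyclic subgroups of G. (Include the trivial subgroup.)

13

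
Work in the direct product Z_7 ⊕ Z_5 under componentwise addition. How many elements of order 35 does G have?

24

An element (a,b) has order lcm(ord(a), ord(b)); count pairs with lcm equal to 35.
Enumerating gives 24 such elements.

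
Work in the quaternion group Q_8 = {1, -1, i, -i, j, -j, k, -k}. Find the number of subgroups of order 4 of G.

|G| = 8 and 4 | 8, so subgroups of order 4 are possible by Lagrange.
The subgroups of order 4 are: {1, -1, i, -i}; {1, -1, j, -j}; {1, -1, k, -k}.
So G has 3 subgroups of order 4.

3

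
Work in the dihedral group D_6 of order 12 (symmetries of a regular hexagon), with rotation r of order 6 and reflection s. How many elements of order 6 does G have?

The elements of order 6 are: r, r^5.
That's 2.

2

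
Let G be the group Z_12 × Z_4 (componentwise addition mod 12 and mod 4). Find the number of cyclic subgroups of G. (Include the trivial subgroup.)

Each element a generates a cyclic subgroup ⟨a⟩; distinct elements may generate the same one (a cyclic group of order d has φ(d) generators).
Cyclic subgroups by order — order 1: 1; order 2: 3; order 3: 1; order 4: 6; order 6: 3; order 12: 6.
Total: 20.

20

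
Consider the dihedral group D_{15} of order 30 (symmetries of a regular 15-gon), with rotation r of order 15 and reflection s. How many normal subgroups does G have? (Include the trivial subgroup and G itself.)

5

G has 28 subgroups. Checking conjugation-invariance by order — order 1: 1/1 normal; order 2: 0/15 normal; order 3: 1/1 normal; order 5: 1/1 normal; order 6: 0/5 normal; order 10: 0/3 normal; order 15: 1/1 normal; order 30: 1/1 normal.
Total normal subgroups: 5.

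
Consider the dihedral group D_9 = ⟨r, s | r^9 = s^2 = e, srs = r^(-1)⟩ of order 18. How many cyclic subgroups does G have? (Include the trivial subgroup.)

12

Each element a generates a cyclic subgroup ⟨a⟩; distinct elements may generate the same one (a cyclic group of order d has φ(d) generators).
Cyclic subgroups by order — order 1: 1; order 2: 9; order 3: 1; order 9: 1.
Total: 12.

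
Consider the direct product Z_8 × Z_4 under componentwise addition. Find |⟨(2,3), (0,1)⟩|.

16

|⟨(2,3)⟩| = 4 and |⟨(0,1)⟩| = 4, so |H| is a multiple of lcm(4, 4) = 4 and divides |G| = 32.
Closing under the operation: H = {(0,0), (0,1), (0,2), (0,3), (2,0), (2,1), (2,2), (2,3), (4,0), (4,1), (4,2), (4,3), (6,0), (6,1), (6,2), (6,3)}, so |H| = 16.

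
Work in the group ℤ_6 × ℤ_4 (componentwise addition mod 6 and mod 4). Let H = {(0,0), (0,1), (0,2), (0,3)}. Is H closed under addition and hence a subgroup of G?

Yes

|H| = 4 divides |G| = 24, consistent with Lagrange.
H contains the identity, every element's inverse is in H, and H is closed under +: it is a subgroup.
In fact H = ⟨(0,1)⟩.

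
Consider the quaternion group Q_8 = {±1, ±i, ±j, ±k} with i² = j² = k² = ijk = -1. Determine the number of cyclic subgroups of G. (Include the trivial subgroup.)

5

Each element a generates a cyclic subgroup ⟨a⟩; distinct elements may generate the same one (a cyclic group of order d has φ(d) generators).
Cyclic subgroups by order — order 1: 1; order 2: 1; order 4: 3.
Total: 5.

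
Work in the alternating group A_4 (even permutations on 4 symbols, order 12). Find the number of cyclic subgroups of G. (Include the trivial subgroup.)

8

Group the elements of G by the cyclic subgroup they generate; each cyclic subgroup of order d accounts for φ(d) elements.
Cyclic subgroups by order — order 1: 1; order 2: 3; order 3: 4.
Total: 8.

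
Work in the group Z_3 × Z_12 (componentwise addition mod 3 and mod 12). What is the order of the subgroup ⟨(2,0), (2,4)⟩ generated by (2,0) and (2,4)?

|⟨(2,0)⟩| = 3 and |⟨(2,4)⟩| = 3, so |H| is a multiple of lcm(3, 3) = 3 and divides |G| = 36.
Closing under the operation: H = {(0,0), (0,4), (0,8), (1,0), (1,4), (1,8), (2,0), (2,4), (2,8)}, so |H| = 9.

9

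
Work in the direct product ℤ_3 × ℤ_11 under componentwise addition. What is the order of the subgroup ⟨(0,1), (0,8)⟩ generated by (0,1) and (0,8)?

11

|⟨(0,1)⟩| = 11 and |⟨(0,8)⟩| = 11, so |H| is a multiple of lcm(11, 11) = 11 and divides |G| = 33.
Closing under the operation: H = {(0,0), (0,1), (0,2), (0,3), (0,4), (0,5), (0,6), (0,7), (0,8), (0,9), (0,10)}, so |H| = 11.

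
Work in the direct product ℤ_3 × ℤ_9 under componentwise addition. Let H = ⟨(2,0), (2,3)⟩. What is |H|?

9

|⟨(2,0)⟩| = 3 and |⟨(2,3)⟩| = 3, so |H| is a multiple of lcm(3, 3) = 3 and divides |G| = 27.
Closing under the operation: H = {(0,0), (0,3), (0,6), (1,0), (1,3), (1,6), (2,0), (2,3), (2,6)}, so |H| = 9.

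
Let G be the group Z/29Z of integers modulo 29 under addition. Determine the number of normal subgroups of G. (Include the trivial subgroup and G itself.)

2

G is abelian, so every subgroup is normal.
G has 2 subgroups in total, hence 2 normal subgroups.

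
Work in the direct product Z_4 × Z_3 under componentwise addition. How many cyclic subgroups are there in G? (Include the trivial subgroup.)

6

Each element a generates a cyclic subgroup ⟨a⟩; distinct elements may generate the same one (a cyclic group of order d has φ(d) generators).
Cyclic subgroups by order — order 1: 1; order 2: 1; order 3: 1; order 4: 1; order 6: 1; order 12: 1.
Total: 6.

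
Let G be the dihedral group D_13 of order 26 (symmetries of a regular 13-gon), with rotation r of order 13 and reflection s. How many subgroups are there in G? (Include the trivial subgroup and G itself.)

|G| = 26, so by Lagrange every subgroup order divides 26. Divisors: 1, 2, 13, 26.
Subgroups by order — order 1: 1; order 2: 13; order 13: 1; order 26: 1.
Total: 1 + 13 + 1 + 1 = 16.

16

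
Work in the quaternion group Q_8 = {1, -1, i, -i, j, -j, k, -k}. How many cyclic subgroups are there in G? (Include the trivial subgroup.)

Group the elements of G by the cyclic subgroup they generate; each cyclic subgroup of order d accounts for φ(d) elements.
Cyclic subgroups by order — order 1: 1; order 2: 1; order 4: 3.
Total: 5.

5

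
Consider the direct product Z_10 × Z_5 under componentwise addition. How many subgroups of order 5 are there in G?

6

|G| = 50 and 5 | 50, so subgroups of order 5 are possible by Lagrange.
The subgroups of order 5 are: {(0,0), (0,1), (0,2), (0,3), (0,4)}; {(0,0), (2,0), (4,0), (6,0), (8,0)}; {(0,0), (2,1), (4,2), (6,3), (8,4)}; {(0,0), (2,2), (4,4), (6,1), (8,3)}; … (6 in all).
So G has 6 subgroups of order 5.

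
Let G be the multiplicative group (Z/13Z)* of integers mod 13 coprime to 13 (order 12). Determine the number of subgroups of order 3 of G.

|G| = 12 and 3 | 12, so subgroups of order 3 are possible by Lagrange.
The subgroups of order 3 are: {1, 3, 9}.
So G has 1 subgroup of order 3.

1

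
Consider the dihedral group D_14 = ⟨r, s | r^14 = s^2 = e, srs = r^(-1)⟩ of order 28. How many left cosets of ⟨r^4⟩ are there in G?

|⟨r^4⟩| = 7 and |G| = 28.
By Lagrange, [G : H] = |G|/|H| = 28/7 = 4.

4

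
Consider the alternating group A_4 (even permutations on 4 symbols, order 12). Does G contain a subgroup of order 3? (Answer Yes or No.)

3 | 12. A subgroup of order 3 is {e, (1 2 3), (1 3 2)}.

Yes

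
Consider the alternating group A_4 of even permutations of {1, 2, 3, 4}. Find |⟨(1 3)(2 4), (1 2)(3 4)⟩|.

4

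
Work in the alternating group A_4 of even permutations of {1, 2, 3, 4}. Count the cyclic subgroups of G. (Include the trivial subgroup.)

8

Each element a generates a cyclic subgroup ⟨a⟩; distinct elements may generate the same one (a cyclic group of order d has φ(d) generators).
Cyclic subgroups by order — order 1: 1; order 2: 3; order 3: 4.
Total: 8.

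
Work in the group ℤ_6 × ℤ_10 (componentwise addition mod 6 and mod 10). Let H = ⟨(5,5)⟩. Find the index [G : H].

|⟨(5,5)⟩| = 6 and |G| = 60.
By Lagrange, [G : H] = |G|/|H| = 60/6 = 10.

10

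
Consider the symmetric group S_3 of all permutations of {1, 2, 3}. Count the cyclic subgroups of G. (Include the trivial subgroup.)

5

Group the elements of G by the cyclic subgroup they generate; each cyclic subgroup of order d accounts for φ(d) elements.
Cyclic subgroups by order — order 1: 1; order 2: 3; order 3: 1.
Total: 5.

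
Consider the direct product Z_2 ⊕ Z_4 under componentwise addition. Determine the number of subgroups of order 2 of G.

3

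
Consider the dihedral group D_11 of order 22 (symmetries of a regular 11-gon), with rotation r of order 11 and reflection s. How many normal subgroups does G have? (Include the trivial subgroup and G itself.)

G has 14 subgroups. Checking conjugation-invariance by order — order 1: 1/1 normal; order 2: 0/11 normal; order 11: 1/1 normal; order 22: 1/1 normal.
Total normal subgroups: 3.

3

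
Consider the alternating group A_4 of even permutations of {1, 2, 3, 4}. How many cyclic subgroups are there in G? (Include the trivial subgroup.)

8

Group the elements of G by the cyclic subgroup they generate; each cyclic subgroup of order d accounts for φ(d) elements.
Cyclic subgroups by order — order 1: 1; order 2: 3; order 3: 4.
Total: 8.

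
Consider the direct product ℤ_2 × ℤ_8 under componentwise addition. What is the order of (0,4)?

2

The order of (0,4) in Z_2 × Z_8 is lcm(ord(0) in Z_2, ord(4) in Z_8).
ord(0) = 1 and ord(4) = 2, so |⟨(0,4)⟩| = lcm(1, 2) = 2.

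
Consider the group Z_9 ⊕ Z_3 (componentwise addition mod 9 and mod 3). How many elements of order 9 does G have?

An element (a,b) has order lcm(ord(a), ord(b)); count pairs with lcm equal to 9.
Enumerating gives 18 such elements.

18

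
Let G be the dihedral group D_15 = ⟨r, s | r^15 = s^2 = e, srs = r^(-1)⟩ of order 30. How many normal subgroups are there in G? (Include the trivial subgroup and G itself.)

G has 28 subgroups. Checking conjugation-invariance by order — order 1: 1/1 normal; order 2: 0/15 normal; order 3: 1/1 normal; order 5: 1/1 normal; order 6: 0/5 normal; order 10: 0/3 normal; order 15: 1/1 normal; order 30: 1/1 normal.
Total normal subgroups: 5.

5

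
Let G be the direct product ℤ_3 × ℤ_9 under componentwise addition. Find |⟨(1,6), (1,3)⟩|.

|⟨(1,6)⟩| = 3 and |⟨(1,3)⟩| = 3, so |H| is a multiple of lcm(3, 3) = 3 and divides |G| = 27.
Closing under the operation: H = {(0,0), (0,3), (0,6), (1,0), (1,3), (1,6), (2,0), (2,3), (2,6)}, so |H| = 9.

9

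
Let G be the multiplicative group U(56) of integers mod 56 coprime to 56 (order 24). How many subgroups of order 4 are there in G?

7

|G| = 24 and 4 | 24, so subgroups of order 4 are possible by Lagrange.
The subgroups of order 4 are: {1, 13, 15, 27}; {1, 13, 29, 41}; {1, 13, 43, 55}; {1, 15, 29, 43}; … (7 in all).
So G has 7 subgroups of order 4.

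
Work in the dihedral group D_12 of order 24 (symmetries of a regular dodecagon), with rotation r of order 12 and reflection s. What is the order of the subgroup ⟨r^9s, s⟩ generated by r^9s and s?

8

|⟨r^9s⟩| = 2 and |⟨s⟩| = 2, so |H| is a multiple of lcm(2, 2) = 2 and divides |G| = 24.
Closing under the operation: H = {e, r^3, r^6, r^9, s, r^3s, r^6s, r^9s}, so |H| = 8.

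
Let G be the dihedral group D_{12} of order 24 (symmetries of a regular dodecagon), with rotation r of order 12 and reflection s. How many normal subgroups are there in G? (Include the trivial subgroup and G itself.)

G has 34 subgroups. Checking conjugation-invariance by order — order 1: 1/1 normal; order 2: 1/13 normal; order 3: 1/1 normal; order 4: 1/7 normal; order 6: 1/5 normal; order 8: 0/3 normal; order 12: 3/3 normal; order 24: 1/1 normal.
Total normal subgroups: 9.

9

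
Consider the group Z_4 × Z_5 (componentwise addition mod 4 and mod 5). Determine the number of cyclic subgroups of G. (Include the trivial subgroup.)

6

Group the elements of G by the cyclic subgroup they generate; each cyclic subgroup of order d accounts for φ(d) elements.
Cyclic subgroups by order — order 1: 1; order 2: 1; order 4: 1; order 5: 1; order 10: 1; order 20: 1.
Total: 6.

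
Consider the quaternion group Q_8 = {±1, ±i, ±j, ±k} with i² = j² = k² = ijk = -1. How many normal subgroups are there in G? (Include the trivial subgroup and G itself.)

6

G has 6 subgroups. Checking conjugation-invariance by order — order 1: 1/1 normal; order 2: 1/1 normal; order 4: 3/3 normal; order 8: 1/1 normal.
Total normal subgroups: 6.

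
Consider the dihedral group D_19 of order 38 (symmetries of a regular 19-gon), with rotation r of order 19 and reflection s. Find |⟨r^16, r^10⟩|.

19

|⟨r^16⟩| = 19 and |⟨r^10⟩| = 19, so |H| is a multiple of lcm(19, 19) = 19 and divides |G| = 38.
Closing under the operation: H = {e, r, r^2, r^3, r^4, r^5, r^6, r^7, r^8, r^9, r^10, r^11, r^12, r^13, r^14, r^15, r^16, r^17, r^18}, so |H| = 19.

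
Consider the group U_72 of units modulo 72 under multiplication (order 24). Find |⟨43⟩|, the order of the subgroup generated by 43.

6

Compute successive powers of 43 mod 72: 43, 49, 19, 25, 67, 1; 43^6 ≡ 1 (mod 72).
So |⟨43⟩| = 6.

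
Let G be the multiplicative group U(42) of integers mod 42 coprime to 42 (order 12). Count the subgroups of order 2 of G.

3

|G| = 12 and 2 | 12, so subgroups of order 2 are possible by Lagrange.
The subgroups of order 2 are: {1, 13}; {1, 29}; {1, 41}.
So G has 3 subgroups of order 2.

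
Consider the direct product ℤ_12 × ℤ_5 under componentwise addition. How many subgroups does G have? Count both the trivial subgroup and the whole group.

|G| = 60, so by Lagrange every subgroup order divides 60. Divisors: 1, 2, 3, 4, 5, 6, 10, 12, 15, 20, 30, 60.
Subgroups by order — order 1: 1; order 2: 1; order 3: 1; order 4: 1; order 5: 1; order 6: 1; order 10: 1; order 12: 1; order 15: 1; order 20: 1; order 30: 1; order 60: 1.
Total: 1 + 1 + 1 + 1 + 1 + 1 + 1 + 1 + 1 + 1 + 1 + 1 = 12.

12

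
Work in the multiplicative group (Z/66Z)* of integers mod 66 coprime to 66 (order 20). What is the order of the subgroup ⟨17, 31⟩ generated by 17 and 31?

10

|⟨17⟩| = 10 and |⟨31⟩| = 5, so |H| is a multiple of lcm(10, 5) = 10 and divides |G| = 20.
Closing under the operation: H = {1, 17, 25, 29, 31, 35, 37, 41, 49, 65}, so |H| = 10.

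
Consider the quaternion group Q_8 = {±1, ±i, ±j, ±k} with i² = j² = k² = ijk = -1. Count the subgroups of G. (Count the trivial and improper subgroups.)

|G| = 8, so by Lagrange every subgroup order divides 8. Divisors: 1, 2, 4, 8.
Subgroups by order — order 1: 1; order 2: 1; order 4: 3; order 8: 1.
Total: 1 + 1 + 3 + 1 = 6.

6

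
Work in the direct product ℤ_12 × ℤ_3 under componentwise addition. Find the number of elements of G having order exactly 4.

2

An element (a,b) has order lcm(ord(a), ord(b)); count pairs with lcm equal to 4.
Enumerating gives 2 such elements.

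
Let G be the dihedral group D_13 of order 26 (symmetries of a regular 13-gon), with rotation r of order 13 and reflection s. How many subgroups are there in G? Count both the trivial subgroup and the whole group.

|G| = 26, so by Lagrange every subgroup order divides 26. Divisors: 1, 2, 13, 26.
Subgroups by order — order 1: 1; order 2: 13; order 13: 1; order 26: 1.
Total: 1 + 13 + 1 + 1 = 16.

16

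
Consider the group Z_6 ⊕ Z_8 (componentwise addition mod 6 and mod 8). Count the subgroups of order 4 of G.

3

|G| = 48 and 4 | 48, so subgroups of order 4 are possible by Lagrange.
The subgroups of order 4 are: {(0,0), (0,2), (0,4), (0,6)}; {(0,0), (0,4), (3,0), (3,4)}; {(0,0), (0,4), (3,2), (3,6)}.
So G has 3 subgroups of order 4.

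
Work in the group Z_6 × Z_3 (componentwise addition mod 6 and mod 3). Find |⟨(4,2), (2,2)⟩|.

|⟨(4,2)⟩| = 3 and |⟨(2,2)⟩| = 3, so |H| is a multiple of lcm(3, 3) = 3 and divides |G| = 18.
Closing under the operation: H = {(0,0), (0,1), (0,2), (2,0), (2,1), (2,2), (4,0), (4,1), (4,2)}, so |H| = 9.

9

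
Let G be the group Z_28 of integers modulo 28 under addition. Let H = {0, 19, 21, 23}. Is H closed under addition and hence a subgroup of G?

No

19 ∈ H but its inverse 9 ∉ H, so H is not a subgroup.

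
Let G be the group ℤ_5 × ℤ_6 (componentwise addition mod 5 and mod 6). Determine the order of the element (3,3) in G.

The order of (3,3) in Z_5 × Z_6 is lcm(ord(3) in Z_5, ord(3) in Z_6).
ord(3) = 5 and ord(3) = 2, so |⟨(3,3)⟩| = lcm(5, 2) = 10.

10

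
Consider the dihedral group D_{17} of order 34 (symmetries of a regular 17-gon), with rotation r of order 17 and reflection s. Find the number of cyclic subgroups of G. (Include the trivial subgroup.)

19

A cyclic subgroup of order d is generated by each of its φ(d) elements of order d, so the cyclic subgroups of order d number (#elements of order d)/φ(d).
Cyclic subgroups by order — order 1: 1; order 2: 17; order 17: 1.
Total: 19.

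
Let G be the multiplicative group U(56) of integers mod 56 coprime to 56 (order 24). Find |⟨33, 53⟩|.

12

|⟨33⟩| = 6 and |⟨53⟩| = 6, so |H| is a multiple of lcm(6, 6) = 6 and divides |G| = 24.
Closing under the operation: H = {1, 5, 9, 13, 17, 25, 29, 33, 37, 41, 45, 53}, so |H| = 12.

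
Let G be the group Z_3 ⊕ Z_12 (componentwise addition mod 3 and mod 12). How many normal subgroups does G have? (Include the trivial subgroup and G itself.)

G is abelian, so every subgroup is normal.
G has 18 subgroups in total, hence 18 normal subgroups.

18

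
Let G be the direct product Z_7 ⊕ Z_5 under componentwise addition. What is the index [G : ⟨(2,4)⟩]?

1

|⟨(2,4)⟩| = 35 and |G| = 35.
By Lagrange, [G : H] = |G|/|H| = 35/35 = 1.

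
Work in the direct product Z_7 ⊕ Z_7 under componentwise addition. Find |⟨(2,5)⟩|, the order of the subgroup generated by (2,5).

7

The order of (2,5) in Z_7 × Z_7 is lcm(ord(2) in Z_7, ord(5) in Z_7).
ord(2) = 7 and ord(5) = 7, so |⟨(2,5)⟩| = lcm(7, 7) = 7.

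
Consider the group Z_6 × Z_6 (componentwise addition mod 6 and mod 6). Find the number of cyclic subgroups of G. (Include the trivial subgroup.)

A cyclic subgroup of order d is generated by each of its φ(d) elements of order d, so the cyclic subgroups of order d number (#elements of order d)/φ(d).
Cyclic subgroups by order — order 1: 1; order 2: 3; order 3: 4; order 6: 12.
Total: 20.

20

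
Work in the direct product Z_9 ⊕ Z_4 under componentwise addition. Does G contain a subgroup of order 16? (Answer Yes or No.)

No

16 does not divide |G| = 36, so by Lagrange no subgroup of order 16 exists.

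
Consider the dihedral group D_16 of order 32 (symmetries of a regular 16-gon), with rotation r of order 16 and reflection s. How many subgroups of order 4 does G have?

|G| = 32 and 4 | 32, so subgroups of order 4 are possible by Lagrange.
The subgroups of order 4 are: {e, r^8, r^2s, r^10s}; {e, r^8, r^3s, r^11s}; {e, r^4, r^8, r^12}; {e, r^8, r^4s, r^12s}; … (9 in all).
So G has 9 subgroups of order 4.

9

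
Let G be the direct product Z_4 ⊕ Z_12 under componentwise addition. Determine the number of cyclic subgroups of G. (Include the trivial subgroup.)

20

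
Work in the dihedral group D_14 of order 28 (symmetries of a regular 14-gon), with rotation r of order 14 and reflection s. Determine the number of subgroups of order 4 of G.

7

|G| = 28 and 4 | 28, so subgroups of order 4 are possible by Lagrange.
The subgroups of order 4 are: {e, r^7, r^3s, r^10s}; {e, r^7, r^4s, r^11s}; {e, r^7, r^5s, r^12s}; {e, r^7, r^6s, r^13s}; … (7 in all).
So G has 7 subgroups of order 4.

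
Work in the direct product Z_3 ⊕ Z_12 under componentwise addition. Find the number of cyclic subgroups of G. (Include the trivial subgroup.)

Each element a generates a cyclic subgroup ⟨a⟩; distinct elements may generate the same one (a cyclic group of order d has φ(d) generators).
Cyclic subgroups by order — order 1: 1; order 2: 1; order 3: 4; order 4: 1; order 6: 4; order 12: 4.
Total: 15.

15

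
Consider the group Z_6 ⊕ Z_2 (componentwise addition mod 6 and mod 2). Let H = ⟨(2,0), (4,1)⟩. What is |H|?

6

|⟨(2,0)⟩| = 3 and |⟨(4,1)⟩| = 6, so |H| is a multiple of lcm(3, 6) = 6 and divides |G| = 12.
Closing under the operation: H = {(0,0), (0,1), (2,0), (2,1), (4,0), (4,1)}, so |H| = 6.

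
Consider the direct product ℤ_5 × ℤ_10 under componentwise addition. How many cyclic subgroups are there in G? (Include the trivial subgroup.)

14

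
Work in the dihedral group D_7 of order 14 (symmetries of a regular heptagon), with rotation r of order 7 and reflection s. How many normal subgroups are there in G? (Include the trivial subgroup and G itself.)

G has 10 subgroups. Checking conjugation-invariance by order — order 1: 1/1 normal; order 2: 0/7 normal; order 7: 1/1 normal; order 14: 1/1 normal.
Total normal subgroups: 3.

3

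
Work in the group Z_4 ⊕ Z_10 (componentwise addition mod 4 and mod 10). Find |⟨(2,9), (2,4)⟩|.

|⟨(2,9)⟩| = 10 and |⟨(2,4)⟩| = 10, so |H| is a multiple of lcm(10, 10) = 10 and divides |G| = 40.
Closing under the operation: H = {(0,0), (0,1), (0,2), (0,3), (0,4), (0,5), (0,6), (0,7), (0,8), (0,9), (2,0), (2,1), (2,2), (2,3), (2,4), (2,5), (2,6), (2,7), (2,8), (2,9)}, so |H| = 20.

20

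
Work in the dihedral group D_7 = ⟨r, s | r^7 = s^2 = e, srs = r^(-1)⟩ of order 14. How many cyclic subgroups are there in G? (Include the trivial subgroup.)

Each element a generates a cyclic subgroup ⟨a⟩; distinct elements may generate the same one (a cyclic group of order d has φ(d) generators).
Cyclic subgroups by order — order 1: 1; order 2: 7; order 7: 1.
Total: 9.

9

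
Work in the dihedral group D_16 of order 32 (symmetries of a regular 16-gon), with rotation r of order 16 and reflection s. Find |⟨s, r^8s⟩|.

|⟨s⟩| = 2 and |⟨r^8s⟩| = 2, so |H| is a multiple of lcm(2, 2) = 2 and divides |G| = 32.
Closing under the operation: H = {e, r^8, s, r^8s}, so |H| = 4.

4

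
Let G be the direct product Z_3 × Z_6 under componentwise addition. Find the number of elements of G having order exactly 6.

8

An element (a,b) has order lcm(ord(a), ord(b)); count pairs with lcm equal to 6.
Enumerating gives 8 such elements.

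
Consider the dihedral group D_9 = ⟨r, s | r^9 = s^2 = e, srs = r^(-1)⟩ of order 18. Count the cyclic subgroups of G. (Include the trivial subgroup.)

Each element a generates a cyclic subgroup ⟨a⟩; distinct elements may generate the same one (a cyclic group of order d has φ(d) generators).
Cyclic subgroups by order — order 1: 1; order 2: 9; order 3: 1; order 9: 1.
Total: 12.

12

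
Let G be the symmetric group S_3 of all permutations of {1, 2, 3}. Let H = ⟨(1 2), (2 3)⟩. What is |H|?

|⟨(1 2)⟩| = 2 and |⟨(2 3)⟩| = 2, so |H| is a multiple of lcm(2, 2) = 2 and divides |G| = 6.
Closing {(1 2), (2 3)} under the group operation gives all of G, so |H| = 6.

6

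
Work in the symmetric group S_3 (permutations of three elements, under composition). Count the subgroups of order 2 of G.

3

|G| = 6 and 2 | 6, so subgroups of order 2 are possible by Lagrange.
The subgroups of order 2 are: {e, (1 2)}; {e, (1 3)}; {e, (2 3)}.
So G has 3 subgroups of order 2.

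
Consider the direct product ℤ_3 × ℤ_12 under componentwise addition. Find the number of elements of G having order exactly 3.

An element (a,b) has order lcm(ord(a), ord(b)); count pairs with lcm equal to 3.
Enumerating gives 8 such elements.

8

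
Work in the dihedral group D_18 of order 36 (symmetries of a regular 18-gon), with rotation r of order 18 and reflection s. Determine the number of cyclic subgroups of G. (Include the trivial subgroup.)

24

Group the elements of G by the cyclic subgroup they generate; each cyclic subgroup of order d accounts for φ(d) elements.
Cyclic subgroups by order — order 1: 1; order 2: 19; order 3: 1; order 6: 1; order 9: 1; order 18: 1.
Total: 24.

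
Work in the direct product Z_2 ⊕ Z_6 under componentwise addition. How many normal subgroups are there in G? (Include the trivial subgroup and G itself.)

G is abelian, so every subgroup is normal.
G has 10 subgroups in total, hence 10 normal subgroups.

10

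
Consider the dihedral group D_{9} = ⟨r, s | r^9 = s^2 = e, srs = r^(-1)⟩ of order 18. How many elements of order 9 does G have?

The elements of order 9 are: r, r^2, r^4, r^5, r^7, r^8.
That's 6.

6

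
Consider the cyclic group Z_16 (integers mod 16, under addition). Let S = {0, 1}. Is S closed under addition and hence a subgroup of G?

No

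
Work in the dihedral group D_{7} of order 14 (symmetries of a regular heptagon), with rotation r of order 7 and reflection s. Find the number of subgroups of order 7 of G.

|G| = 14 and 7 | 14, so subgroups of order 7 are possible by Lagrange.
The subgroups of order 7 are: {e, r, r^2, r^3, r^4, r^5, r^6}.
So G has 1 subgroup of order 7.

1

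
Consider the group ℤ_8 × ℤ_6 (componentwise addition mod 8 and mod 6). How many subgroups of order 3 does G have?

1

|G| = 48 and 3 | 48, so subgroups of order 3 are possible by Lagrange.
The subgroups of order 3 are: {(0,0), (0,2), (0,4)}.
So G has 1 subgroup of order 3.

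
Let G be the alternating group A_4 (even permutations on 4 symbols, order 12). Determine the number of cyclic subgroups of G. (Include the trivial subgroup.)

8

Group the elements of G by the cyclic subgroup they generate; each cyclic subgroup of order d accounts for φ(d) elements.
Cyclic subgroups by order — order 1: 1; order 2: 3; order 3: 4.
Total: 8.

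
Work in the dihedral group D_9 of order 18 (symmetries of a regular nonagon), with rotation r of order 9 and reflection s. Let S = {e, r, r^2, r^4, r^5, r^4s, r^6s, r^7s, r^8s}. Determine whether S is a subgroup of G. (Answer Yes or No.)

No

r^2 ∈ S but its inverse r^7 ∉ S, so S is not a subgroup.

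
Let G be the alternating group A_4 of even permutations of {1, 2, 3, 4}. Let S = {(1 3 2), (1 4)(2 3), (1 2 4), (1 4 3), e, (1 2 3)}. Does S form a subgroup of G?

No

(1 4 3) ∈ S but its inverse (1 3 4) ∉ S, so S is not a subgroup.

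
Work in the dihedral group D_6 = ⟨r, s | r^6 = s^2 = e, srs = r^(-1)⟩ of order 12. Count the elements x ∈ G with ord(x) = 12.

No element of G has order 12 (even though 12 | 12).

0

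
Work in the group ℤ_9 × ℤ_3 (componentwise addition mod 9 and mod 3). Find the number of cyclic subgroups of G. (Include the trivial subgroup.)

8

Each element a generates a cyclic subgroup ⟨a⟩; distinct elements may generate the same one (a cyclic group of order d has φ(d) generators).
Cyclic subgroups by order — order 1: 1; order 3: 4; order 9: 3.
Total: 8.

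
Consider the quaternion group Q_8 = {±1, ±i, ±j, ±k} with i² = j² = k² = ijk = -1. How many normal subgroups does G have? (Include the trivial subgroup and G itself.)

6

G has 6 subgroups. Checking conjugation-invariance by order — order 1: 1/1 normal; order 2: 1/1 normal; order 4: 3/3 normal; order 8: 1/1 normal.
Total normal subgroups: 6.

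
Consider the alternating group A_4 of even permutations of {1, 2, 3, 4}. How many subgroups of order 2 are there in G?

3

|G| = 12 and 2 | 12, so subgroups of order 2 are possible by Lagrange.
The subgroups of order 2 are: {e, (1 2)(3 4)}; {e, (1 3)(2 4)}; {e, (1 4)(2 3)}.
So G has 3 subgroups of order 2.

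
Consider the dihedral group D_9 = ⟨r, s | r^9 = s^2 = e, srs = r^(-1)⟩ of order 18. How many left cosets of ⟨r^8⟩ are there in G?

|⟨r^8⟩| = 9 and |G| = 18.
By Lagrange, [G : H] = |G|/|H| = 18/9 = 2.

2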